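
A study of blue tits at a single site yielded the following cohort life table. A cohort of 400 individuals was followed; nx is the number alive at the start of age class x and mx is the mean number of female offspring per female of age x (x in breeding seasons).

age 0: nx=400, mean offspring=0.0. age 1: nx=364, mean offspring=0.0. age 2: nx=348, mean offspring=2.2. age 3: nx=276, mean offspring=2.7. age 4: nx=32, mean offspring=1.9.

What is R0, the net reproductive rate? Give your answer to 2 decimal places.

3.93

lx = nx/n0 = nx/400: 1, 0.91, 0.87, 0.69, 0.08
lx·mx by age: 0, 0, 1.914, 1.863, 0.152
R0 = Σ lx·mx = 3.929 → 3.93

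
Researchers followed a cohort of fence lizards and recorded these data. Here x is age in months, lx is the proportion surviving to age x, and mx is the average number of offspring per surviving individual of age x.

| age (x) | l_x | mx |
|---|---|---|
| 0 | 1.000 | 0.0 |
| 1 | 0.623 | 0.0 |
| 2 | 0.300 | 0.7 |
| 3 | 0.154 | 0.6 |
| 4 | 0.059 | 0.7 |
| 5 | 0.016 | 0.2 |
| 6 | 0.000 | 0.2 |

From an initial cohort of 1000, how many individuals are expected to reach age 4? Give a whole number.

59

Expected survivors = N0 · l_4 = 1000 × 0.059 = 59 → 59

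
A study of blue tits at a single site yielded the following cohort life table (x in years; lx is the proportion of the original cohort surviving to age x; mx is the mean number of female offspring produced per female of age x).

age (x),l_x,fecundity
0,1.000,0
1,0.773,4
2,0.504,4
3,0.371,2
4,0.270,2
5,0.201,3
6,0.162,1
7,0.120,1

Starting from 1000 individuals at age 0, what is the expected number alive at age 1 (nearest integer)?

773

Expected survivors = N0 · l_1 = 1000 × 0.773 = 773 → 773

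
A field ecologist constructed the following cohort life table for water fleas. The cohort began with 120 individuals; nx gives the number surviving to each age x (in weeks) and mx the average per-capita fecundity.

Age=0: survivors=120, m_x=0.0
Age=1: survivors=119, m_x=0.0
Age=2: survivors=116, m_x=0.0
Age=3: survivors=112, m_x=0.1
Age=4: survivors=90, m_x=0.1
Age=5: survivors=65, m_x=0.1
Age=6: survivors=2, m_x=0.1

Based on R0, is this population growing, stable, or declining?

lx = nx/n0 = nx/120: 1, 0.99167…, 0.96667…, 0.93333…, 0.75, 0.54167…, 0.01667…
R0 = Σ lx·mx = 0 + 0 + 0 + 0.093333… + 0.075 + 0.054167… + 0.001667… = 0.224167…
R0 < 1, so the population is declining.

declining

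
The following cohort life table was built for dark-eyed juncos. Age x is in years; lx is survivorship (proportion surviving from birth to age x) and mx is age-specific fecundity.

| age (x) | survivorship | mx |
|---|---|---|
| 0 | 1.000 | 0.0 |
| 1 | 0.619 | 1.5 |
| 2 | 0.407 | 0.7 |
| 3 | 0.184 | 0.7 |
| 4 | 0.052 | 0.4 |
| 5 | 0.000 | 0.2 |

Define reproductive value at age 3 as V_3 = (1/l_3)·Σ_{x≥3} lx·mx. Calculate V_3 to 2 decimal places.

lx·mx for x ≥ 3: 0.1288, 0.0208, 0 → sum = 0.1496
V_3 = 0.1496 / l_3 = 0.1496 / 0.184 = 0.813043… → 0.81

0.81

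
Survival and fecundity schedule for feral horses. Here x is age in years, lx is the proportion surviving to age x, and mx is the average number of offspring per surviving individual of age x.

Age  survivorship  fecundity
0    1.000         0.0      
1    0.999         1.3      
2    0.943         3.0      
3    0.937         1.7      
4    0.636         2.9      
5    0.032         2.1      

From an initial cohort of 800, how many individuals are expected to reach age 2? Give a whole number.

Expected survivors = N0 · l_2 = 800 × 0.943 = 754.4 → 754

754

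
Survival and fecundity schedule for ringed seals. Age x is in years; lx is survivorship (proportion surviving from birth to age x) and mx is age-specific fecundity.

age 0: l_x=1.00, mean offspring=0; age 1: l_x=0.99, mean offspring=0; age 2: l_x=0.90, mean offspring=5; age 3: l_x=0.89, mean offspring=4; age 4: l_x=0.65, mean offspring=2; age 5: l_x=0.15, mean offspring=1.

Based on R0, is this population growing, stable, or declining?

growing

R0 = Σ lx·mx = 0 + 0 + 4.5 + 3.56 + 1.3 + 0.15 = 9.51
R0 > 1, so the population is growing.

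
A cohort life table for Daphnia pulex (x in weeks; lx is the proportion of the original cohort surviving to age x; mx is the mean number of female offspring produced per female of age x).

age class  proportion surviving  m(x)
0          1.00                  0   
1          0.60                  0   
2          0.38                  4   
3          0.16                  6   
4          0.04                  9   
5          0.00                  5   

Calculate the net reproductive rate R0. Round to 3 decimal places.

lx·mx by age: 0, 0, 1.52, 0.96, 0.36, 0
R0 = Σ lx·mx = 2.84 → 2.840

2.840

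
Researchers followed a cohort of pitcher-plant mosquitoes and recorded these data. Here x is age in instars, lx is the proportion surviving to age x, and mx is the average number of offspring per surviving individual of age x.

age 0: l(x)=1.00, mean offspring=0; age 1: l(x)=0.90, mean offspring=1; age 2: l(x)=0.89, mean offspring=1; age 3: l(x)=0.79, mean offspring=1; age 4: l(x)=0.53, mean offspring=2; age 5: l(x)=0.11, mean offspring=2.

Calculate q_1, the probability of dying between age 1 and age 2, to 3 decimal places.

0.011

q_1 = (l_1 − l_2) / l_1 = (0.9 − 0.89) / 0.9
     = 0.01 / 0.9 = 0.011111… → 0.011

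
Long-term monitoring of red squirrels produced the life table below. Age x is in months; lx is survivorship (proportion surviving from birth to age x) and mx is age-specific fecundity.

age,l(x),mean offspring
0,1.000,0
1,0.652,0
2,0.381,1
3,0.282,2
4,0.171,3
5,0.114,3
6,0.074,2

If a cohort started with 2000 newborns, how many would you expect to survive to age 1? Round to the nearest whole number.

1304

Expected survivors = N0 · l_1 = 2000 × 0.652 = 1304 → 1304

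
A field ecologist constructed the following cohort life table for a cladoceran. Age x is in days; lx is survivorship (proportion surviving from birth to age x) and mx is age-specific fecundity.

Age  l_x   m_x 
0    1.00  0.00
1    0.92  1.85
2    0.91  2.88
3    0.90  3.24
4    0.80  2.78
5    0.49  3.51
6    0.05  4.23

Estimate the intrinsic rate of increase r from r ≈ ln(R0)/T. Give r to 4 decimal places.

0.8046

R0 = Σ lx·mx = 0 + 1.702 + 2.6208 + 2.916 + 2.224 + 1.7199 + 0.2115 = 11.3942
Σ x·lx·mx = 34.4561; T = 34.4561/11.3942 = 3.024…
r ≈ ln(R0)/T = ln(11.3942)/3.024… = 0.804597… → 0.8046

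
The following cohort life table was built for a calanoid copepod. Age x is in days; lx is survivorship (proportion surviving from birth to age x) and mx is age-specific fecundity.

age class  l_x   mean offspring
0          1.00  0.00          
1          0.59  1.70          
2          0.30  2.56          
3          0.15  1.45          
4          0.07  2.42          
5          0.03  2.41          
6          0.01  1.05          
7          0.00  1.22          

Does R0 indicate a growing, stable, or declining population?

growing

R0 = Σ lx·mx = 0 + 1.003 + 0.768 + 0.2175 + 0.1694 + 0.0723 + 0.0105 + 0 = 2.2407
R0 > 1, so the population is growing.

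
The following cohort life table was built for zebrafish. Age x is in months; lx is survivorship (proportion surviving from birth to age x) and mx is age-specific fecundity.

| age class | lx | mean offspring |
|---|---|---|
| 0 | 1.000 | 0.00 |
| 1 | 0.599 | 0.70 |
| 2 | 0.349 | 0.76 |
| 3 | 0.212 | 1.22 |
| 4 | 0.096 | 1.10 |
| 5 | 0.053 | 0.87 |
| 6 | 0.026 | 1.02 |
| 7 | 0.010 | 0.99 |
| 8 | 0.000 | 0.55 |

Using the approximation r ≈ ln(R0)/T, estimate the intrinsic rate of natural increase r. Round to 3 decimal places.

0.054

R0 = Σ lx·mx = 0 + 0.4193 + 0.26524 + 0.25864 + 0.1056 + 0.04611 + 0.02652 + 0.0099 + 0 = 1.13131
Σ x·lx·mx = 2.60707; T = 2.60707/1.13131 = 2.30447…
r ≈ ln(R0)/T = ln(1.13131)/2.30447… = 0.05354… → 0.054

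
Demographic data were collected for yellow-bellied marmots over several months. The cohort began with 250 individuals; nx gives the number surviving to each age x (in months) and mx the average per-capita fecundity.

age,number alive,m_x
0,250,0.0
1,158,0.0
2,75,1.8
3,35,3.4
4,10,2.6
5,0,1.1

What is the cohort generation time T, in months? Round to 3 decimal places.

2.611

lx = nx/n0 = nx/250: 1, 0.632, 0.3, 0.14, 0.04, 0
lx·mx: 0, 0, 0.54, 0.476, 0.104, 0 → R0 = 1.12
x·lx·mx: 0, 0, 1.08, 1.428, 0.416, 0 → Σ = 2.924
T = 2.924 / 1.12 = 2.610714… → 2.611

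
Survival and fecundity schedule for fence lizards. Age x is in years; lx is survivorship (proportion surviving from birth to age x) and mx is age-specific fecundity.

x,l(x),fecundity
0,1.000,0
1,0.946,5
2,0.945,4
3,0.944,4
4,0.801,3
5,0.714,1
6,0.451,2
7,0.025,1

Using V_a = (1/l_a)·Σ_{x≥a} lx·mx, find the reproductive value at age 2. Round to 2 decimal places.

lx·mx for x ≥ 2: 3.78, 3.776, 2.403, 0.714, 0.902, 0.025 → sum = 11.6
V_2 = 11.6 / l_2 = 11.6 / 0.945 = 12.275132… → 12.28

12.28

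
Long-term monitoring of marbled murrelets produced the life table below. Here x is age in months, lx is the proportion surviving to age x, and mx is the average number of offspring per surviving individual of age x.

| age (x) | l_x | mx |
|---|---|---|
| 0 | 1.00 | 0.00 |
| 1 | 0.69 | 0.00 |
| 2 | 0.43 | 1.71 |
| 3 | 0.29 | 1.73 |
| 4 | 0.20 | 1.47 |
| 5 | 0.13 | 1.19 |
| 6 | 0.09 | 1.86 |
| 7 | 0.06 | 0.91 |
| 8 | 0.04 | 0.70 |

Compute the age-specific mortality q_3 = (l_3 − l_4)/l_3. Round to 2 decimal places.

0.31

q_3 = (l_3 − l_4) / l_3 = (0.29 − 0.2) / 0.29
     = 0.09 / 0.29 = 0.310345… → 0.31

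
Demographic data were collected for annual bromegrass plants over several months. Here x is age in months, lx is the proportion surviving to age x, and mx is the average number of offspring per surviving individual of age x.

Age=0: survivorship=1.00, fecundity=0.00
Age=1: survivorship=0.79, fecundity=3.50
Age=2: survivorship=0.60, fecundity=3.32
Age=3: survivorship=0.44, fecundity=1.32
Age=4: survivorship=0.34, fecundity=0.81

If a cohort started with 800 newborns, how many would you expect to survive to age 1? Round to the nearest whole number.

632

Expected survivors = N0 · l_1 = 800 × 0.79 = 632 → 632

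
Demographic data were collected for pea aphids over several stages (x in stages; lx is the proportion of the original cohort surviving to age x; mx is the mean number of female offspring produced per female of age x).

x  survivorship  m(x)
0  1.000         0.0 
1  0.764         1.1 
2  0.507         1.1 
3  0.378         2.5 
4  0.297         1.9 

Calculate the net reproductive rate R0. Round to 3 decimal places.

lx·mx by age: 0, 0.8404, 0.5577, 0.945, 0.5643
R0 = Σ lx·mx = 2.9074 → 2.907

2.907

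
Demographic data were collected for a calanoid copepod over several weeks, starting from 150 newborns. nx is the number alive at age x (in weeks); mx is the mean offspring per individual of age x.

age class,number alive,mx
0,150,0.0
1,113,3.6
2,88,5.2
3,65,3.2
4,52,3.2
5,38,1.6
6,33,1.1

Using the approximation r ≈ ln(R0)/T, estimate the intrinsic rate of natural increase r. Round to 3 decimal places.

0.932

lx = nx/n0 = nx/150: 1, 0.75333…, 0.58667…, 0.43333…, 0.34667…, 0.25333…, 0.22
R0 = Σ lx·mx = 0 + 2.712… + 3.05067… + 1.38667… + 1.10933… + 0.40533… + 0.242 = 8.906…
Σ x·lx·mx = 20.889333…; T = 20.889333…/8.906… = 2.34553…
r ≈ ln(R0)/T = ln(8.906…)/2.34553… = 0.93229… → 0.932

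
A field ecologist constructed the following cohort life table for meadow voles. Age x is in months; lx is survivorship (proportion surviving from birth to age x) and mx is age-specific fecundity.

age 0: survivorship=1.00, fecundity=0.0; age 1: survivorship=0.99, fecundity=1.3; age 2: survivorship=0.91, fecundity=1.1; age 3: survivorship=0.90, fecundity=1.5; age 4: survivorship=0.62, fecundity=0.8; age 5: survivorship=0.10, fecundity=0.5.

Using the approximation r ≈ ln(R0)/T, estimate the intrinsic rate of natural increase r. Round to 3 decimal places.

0.626

R0 = Σ lx·mx = 0 + 1.287 + 1.001 + 1.35 + 0.496 + 0.05 = 4.184
Σ x·lx·mx = 9.573; T = 9.573/4.184 = 2.288…
r ≈ ln(R0)/T = ln(4.184)/2.288… = 0.62555… → 0.626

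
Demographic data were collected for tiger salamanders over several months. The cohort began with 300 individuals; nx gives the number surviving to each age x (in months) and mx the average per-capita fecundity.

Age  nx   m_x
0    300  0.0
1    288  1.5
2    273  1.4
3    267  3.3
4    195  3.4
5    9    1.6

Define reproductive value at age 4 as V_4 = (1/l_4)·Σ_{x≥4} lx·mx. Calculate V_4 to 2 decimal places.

lx = nx/n0 = nx/300: 1, 0.96, 0.91, 0.89, 0.65, 0.03
lx·mx for x ≥ 4: 2.21, 0.048 → sum = 2.258
V_4 = 2.258 / l_4 = 2.258 / 0.65 = 3.473846… → 3.47

3.47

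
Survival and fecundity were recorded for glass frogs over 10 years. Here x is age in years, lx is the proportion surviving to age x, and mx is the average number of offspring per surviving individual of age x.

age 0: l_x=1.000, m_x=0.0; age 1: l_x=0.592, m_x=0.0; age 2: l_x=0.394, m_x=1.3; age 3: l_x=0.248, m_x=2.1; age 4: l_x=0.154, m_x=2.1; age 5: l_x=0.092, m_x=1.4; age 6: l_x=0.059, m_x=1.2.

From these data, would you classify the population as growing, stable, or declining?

R0 = Σ lx·mx = 0 + 0 + 0.5122 + 0.5208 + 0.3234 + 0.1288 + 0.0708 = 1.556
R0 > 1, so the population is growing.

growing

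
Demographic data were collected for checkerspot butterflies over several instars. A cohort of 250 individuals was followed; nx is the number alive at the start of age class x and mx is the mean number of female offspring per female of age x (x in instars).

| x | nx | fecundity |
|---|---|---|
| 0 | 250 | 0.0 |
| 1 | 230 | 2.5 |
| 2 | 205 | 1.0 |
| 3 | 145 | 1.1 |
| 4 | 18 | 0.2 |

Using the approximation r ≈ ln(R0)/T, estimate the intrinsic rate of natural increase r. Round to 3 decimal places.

lx = nx/n0 = nx/250: 1, 0.92, 0.82, 0.58, 0.072
R0 = Σ lx·mx = 0 + 2.3 + 0.82 + 0.638 + 0.0144 = 3.7724
Σ x·lx·mx = 5.9116; T = 5.9116/3.7724 = 1.56707…
r ≈ ln(R0)/T = ln(3.7724)/1.56707… = 0.84726… → 0.847

0.847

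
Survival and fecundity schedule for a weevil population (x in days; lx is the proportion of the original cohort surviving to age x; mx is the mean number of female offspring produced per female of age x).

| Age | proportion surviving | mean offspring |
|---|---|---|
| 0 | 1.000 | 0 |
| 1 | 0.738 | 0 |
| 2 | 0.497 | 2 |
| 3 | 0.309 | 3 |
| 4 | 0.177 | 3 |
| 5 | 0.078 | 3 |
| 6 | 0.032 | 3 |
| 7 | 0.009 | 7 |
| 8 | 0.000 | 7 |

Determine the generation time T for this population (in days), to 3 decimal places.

3.192

lx·mx: 0, 0, 0.994, 0.927, 0.531, 0.234, 0.096, 0.063, 0 → R0 = 2.845
x·lx·mx: 0, 0, 1.988, 2.781, 2.124, 1.17, 0.576, 0.441, 0 → Σ = 9.08
T = 9.08 / 2.845 = 3.191564… → 3.192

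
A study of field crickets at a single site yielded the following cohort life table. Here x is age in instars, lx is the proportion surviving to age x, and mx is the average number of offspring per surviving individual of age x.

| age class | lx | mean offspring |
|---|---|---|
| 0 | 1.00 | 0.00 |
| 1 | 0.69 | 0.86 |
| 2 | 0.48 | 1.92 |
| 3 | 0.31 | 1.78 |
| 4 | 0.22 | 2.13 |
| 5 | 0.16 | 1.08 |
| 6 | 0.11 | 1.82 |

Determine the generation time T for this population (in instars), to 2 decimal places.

lx·mx: 0, 0.5934, 0.9216, 0.5518, 0.4686, 0.1728, 0.2002 → R0 = 2.9084
x·lx·mx: 0, 0.5934, 1.8432, 1.6554, 1.8744, 0.864, 1.2012 → Σ = 8.0316
T = 8.0316 / 2.9084 = 2.761518… → 2.76

2.76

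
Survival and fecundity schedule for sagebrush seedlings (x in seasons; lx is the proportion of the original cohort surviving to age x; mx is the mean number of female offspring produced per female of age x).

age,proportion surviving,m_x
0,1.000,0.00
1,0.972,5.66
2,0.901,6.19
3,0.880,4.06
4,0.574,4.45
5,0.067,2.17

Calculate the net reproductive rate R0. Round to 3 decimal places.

lx·mx by age: 0, 5.50152, 5.57719, 3.5728, 2.5543, 0.14539
R0 = Σ lx·mx = 17.3512 → 17.351

17.351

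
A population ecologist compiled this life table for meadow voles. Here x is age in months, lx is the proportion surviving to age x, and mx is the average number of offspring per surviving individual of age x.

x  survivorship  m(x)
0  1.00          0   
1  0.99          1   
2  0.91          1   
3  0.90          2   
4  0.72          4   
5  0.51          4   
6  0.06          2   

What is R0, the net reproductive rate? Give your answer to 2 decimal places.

8.74

lx·mx by age: 0, 0.99, 0.91, 1.8, 2.88, 2.04, 0.12
R0 = Σ lx·mx = 8.74 → 8.74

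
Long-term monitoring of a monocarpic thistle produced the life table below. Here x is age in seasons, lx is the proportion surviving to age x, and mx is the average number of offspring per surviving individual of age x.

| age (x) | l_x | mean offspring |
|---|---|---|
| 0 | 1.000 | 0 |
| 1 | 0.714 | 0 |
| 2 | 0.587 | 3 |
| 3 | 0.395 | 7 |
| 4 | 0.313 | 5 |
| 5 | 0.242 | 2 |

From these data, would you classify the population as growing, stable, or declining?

growing

R0 = Σ lx·mx = 0 + 0 + 1.761 + 2.765 + 1.565 + 0.484 = 6.575
R0 > 1, so the population is growing.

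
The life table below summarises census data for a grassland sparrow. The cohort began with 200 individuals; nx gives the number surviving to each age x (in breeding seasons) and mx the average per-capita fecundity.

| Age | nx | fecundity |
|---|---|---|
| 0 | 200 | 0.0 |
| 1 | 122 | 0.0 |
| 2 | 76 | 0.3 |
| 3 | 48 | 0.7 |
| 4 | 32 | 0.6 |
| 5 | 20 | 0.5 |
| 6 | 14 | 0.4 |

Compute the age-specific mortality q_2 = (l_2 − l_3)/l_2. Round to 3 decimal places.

0.368

lx = nx/n0 = nx/200: 1, 0.61, 0.38, 0.24, 0.16, 0.1, 0.07
q_2 = (l_2 − l_3) / l_2 = (0.38 − 0.24) / 0.38
     = 0.14 / 0.38 = 0.368421… → 0.368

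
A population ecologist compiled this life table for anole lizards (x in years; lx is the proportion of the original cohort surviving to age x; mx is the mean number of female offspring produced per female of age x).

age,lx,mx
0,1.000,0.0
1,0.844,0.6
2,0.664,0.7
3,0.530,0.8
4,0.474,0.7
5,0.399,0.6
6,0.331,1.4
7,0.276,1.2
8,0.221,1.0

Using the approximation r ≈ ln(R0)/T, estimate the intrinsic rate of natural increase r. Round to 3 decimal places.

R0 = Σ lx·mx = 0 + 0.5064 + 0.4648 + 0.424 + 0.3318 + 0.2394 + 0.4634 + 0.3312 + 0.221 = 2.982
Σ x·lx·mx = 12.099; T = 12.099/2.982 = 4.05734…
r ≈ ln(R0)/T = ln(2.982)/4.05734… = 0.26929… → 0.269

0.269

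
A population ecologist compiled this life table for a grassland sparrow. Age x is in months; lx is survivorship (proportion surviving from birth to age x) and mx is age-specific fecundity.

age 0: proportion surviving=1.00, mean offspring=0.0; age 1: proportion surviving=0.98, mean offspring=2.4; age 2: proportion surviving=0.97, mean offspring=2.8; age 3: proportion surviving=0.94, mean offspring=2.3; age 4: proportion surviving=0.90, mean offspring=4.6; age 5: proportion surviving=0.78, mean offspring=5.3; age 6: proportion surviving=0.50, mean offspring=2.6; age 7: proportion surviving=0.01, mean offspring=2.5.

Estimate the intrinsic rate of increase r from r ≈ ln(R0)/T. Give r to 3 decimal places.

0.799

R0 = Σ lx·mx = 0 + 2.352 + 2.716 + 2.162 + 4.14 + 4.134 + 1.3 + 0.025 = 16.829
Σ x·lx·mx = 59.475; T = 59.475/16.829 = 3.53408…
r ≈ ln(R0)/T = ln(16.829)/3.53408… = 0.79882… → 0.799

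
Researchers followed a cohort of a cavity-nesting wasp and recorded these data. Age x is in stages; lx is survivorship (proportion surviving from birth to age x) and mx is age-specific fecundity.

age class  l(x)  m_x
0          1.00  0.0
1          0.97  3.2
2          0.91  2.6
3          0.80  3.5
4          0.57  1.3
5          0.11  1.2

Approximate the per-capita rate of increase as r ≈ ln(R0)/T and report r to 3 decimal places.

R0 = Σ lx·mx = 0 + 3.104 + 2.366 + 2.8 + 0.741 + 0.132 = 9.143
Σ x·lx·mx = 19.86; T = 19.86/9.143 = 2.17215…
r ≈ ln(R0)/T = ln(9.143)/2.17215… = 1.0188… → 1.019

1.019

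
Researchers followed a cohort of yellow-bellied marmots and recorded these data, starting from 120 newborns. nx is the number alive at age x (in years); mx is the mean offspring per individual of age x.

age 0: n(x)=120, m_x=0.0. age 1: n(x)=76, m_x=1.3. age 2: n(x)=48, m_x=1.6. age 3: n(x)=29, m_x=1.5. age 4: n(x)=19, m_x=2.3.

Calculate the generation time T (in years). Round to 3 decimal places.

2.122

lx = nx/n0 = nx/120: 1, 0.63333…, 0.4, 0.24167…, 0.15833…
lx·mx: 0, 0.823333…, 0.64, 0.3625…, 0.364167… → R0 = 2.19…
x·lx·mx: 0, 0.823333…, 1.28, 1.0875…, 1.456667… → Σ = 4.6475…
T = 4.6475… / 2.19… = 2.122146… → 2.122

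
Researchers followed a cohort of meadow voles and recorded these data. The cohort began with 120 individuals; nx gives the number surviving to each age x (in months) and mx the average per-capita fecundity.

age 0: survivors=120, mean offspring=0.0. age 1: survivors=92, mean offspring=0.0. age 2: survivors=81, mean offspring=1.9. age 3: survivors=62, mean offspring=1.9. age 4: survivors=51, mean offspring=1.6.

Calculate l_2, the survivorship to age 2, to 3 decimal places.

l_2 = n_2/n_0 = 81/120 = 0.675 → 0.675

0.675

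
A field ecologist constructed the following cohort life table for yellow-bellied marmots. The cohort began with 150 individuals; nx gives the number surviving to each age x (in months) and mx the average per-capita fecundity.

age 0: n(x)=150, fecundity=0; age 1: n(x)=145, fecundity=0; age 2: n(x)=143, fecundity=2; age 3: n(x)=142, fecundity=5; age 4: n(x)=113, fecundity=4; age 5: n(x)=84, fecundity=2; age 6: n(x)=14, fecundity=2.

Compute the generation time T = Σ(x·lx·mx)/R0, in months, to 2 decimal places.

lx = nx/n0 = nx/150: 1, 0.96667…, 0.95333…, 0.94667…, 0.75333…, 0.56, 0.09333…
lx·mx: 0, 0, 1.906667…, 4.733333…, 3.013333…, 1.12, 0.186667… → R0 = 10.96…
x·lx·mx: 0, 0, 3.813333…, 14.2…, 12.053333…, 5.6, 1.12… → Σ = 36.786667…
T = 36.786667… / 10.96… = 3.356448… → 3.36

3.36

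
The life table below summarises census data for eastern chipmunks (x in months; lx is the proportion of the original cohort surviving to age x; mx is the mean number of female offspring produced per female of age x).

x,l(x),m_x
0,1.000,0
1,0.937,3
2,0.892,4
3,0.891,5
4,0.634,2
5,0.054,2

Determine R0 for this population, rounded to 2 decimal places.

lx·mx by age: 0, 2.811, 3.568, 4.455, 1.268, 0.108
R0 = Σ lx·mx = 12.21 → 12.21

12.21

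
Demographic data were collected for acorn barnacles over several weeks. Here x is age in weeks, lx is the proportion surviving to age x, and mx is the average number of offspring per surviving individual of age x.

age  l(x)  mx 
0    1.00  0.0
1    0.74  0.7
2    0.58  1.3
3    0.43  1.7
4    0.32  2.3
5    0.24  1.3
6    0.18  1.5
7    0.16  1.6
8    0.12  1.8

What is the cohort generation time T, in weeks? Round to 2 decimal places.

lx·mx: 0, 0.518, 0.754, 0.731, 0.736, 0.312, 0.27, 0.256, 0.216 → R0 = 3.793
x·lx·mx: 0, 0.518, 1.508, 2.193, 2.944, 1.56, 1.62, 1.792, 1.728 → Σ = 13.863
T = 13.863 / 3.793 = 3.654891… → 3.65

3.65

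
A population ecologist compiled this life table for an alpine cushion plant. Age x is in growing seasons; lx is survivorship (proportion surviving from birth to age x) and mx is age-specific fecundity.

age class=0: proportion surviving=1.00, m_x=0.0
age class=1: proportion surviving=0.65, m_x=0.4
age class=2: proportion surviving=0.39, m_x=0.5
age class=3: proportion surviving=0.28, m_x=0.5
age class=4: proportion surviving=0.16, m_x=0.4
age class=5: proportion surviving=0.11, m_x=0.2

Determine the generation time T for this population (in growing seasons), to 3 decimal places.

2.109

lx·mx: 0, 0.26, 0.195, 0.14, 0.064, 0.022 → R0 = 0.681
x·lx·mx: 0, 0.26, 0.39, 0.42, 0.256, 0.11 → Σ = 1.436
T = 1.436 / 0.681 = 2.108664… → 2.109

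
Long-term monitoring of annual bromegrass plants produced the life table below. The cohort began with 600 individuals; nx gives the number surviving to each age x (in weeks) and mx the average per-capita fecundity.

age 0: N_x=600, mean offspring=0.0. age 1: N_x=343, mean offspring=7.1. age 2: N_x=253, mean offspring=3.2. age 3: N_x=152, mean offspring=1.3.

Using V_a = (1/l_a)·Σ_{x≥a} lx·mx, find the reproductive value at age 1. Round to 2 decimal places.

lx = nx/n0 = nx/600: 1, 0.57167…, 0.42167…, 0.25333…
lx·mx for x ≥ 1: 4.058833…, 1.349333…, 0.329333… → sum = 5.7375…
V_1 = 5.7375… / l_1 = 5.7375… / 0.571667… = 10.036443… → 10.04

10.04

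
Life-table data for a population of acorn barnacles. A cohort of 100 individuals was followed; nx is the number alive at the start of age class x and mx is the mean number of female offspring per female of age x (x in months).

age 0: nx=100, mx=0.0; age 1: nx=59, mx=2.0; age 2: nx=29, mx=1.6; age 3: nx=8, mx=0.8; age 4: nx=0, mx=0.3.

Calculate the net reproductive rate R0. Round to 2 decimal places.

1.71

lx = nx/n0 = nx/100: 1, 0.59, 0.29, 0.08, 0
lx·mx by age: 0, 1.18, 0.464, 0.064, 0
R0 = Σ lx·mx = 1.708 → 1.71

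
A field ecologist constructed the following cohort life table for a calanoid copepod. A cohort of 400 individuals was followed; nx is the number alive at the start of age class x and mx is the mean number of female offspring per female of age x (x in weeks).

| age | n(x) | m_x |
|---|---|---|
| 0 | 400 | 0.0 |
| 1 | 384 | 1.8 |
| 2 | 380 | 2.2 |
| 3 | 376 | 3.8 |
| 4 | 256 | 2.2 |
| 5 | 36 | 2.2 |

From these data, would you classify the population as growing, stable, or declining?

lx = nx/n0 = nx/400: 1, 0.96, 0.95, 0.94, 0.64, 0.09
R0 = Σ lx·mx = 0 + 1.728 + 2.09 + 3.572 + 1.408 + 0.198 = 8.996
R0 > 1, so the population is growing.

growing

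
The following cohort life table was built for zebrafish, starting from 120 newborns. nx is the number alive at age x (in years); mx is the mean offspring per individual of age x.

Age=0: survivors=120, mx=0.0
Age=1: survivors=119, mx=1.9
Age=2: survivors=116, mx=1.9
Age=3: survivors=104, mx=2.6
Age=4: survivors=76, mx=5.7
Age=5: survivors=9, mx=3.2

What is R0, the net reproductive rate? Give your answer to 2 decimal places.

lx = nx/n0 = nx/120: 1, 0.99167…, 0.96667…, 0.86667…, 0.63333…, 0.075
lx·mx by age: 0, 1.884167…, 1.836667…, 2.253333…, 3.61…, 0.24
R0 = Σ lx·mx = 9.824167… → 9.82

9.82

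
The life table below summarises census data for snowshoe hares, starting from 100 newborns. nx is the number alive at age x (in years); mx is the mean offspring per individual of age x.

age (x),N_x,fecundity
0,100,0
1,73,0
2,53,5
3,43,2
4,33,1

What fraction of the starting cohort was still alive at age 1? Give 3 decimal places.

0.730

l_1 = n_1/n_0 = 73/100 = 0.73 → 0.730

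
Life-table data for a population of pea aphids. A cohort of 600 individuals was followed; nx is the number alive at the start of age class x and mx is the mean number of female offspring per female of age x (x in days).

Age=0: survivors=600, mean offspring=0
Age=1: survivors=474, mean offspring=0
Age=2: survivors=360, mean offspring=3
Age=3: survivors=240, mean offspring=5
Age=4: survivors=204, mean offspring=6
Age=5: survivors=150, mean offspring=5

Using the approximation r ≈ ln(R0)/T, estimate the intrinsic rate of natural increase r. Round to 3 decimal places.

lx = nx/n0 = nx/600: 1, 0.79, 0.6, 0.4, 0.34, 0.25
R0 = Σ lx·mx = 0 + 0 + 1.8 + 2 + 2.04 + 1.25 = 7.09
Σ x·lx·mx = 24.01; T = 24.01/7.09 = 3.38646…
r ≈ ln(R0)/T = ln(7.09)/3.38646… = 0.57839… → 0.578

0.578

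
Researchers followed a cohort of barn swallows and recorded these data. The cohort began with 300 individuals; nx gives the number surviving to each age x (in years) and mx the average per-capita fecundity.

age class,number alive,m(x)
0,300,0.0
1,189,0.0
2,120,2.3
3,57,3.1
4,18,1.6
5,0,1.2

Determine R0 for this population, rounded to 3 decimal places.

1.605

lx = nx/n0 = nx/300: 1, 0.63, 0.4, 0.19, 0.06, 0
lx·mx by age: 0, 0, 0.92, 0.589, 0.096, 0
R0 = Σ lx·mx = 1.605 → 1.605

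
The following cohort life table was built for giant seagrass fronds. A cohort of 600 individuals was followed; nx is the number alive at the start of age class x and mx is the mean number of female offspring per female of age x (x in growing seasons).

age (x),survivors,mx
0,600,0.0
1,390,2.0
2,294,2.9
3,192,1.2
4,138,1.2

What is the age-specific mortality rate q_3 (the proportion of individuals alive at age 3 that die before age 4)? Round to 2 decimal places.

0.28

lx = nx/n0 = nx/600: 1, 0.65, 0.49, 0.32, 0.23
q_3 = (l_3 − l_4) / l_3 = (0.32 − 0.23) / 0.32
     = 0.09 / 0.32 = 0.28125 → 0.28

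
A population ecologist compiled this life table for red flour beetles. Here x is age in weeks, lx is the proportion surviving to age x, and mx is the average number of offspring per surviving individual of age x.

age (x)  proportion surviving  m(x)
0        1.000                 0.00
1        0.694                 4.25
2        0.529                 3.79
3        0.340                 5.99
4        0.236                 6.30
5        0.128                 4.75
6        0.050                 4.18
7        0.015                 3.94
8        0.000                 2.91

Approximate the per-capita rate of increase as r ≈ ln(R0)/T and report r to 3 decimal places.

0.882

R0 = Σ lx·mx = 0 + 2.9495 + 2.00491 + 2.0366 + 1.4868 + 0.608 + 0.209 + 0.0591 + 0 = 9.35391
Σ x·lx·mx = 23.72402; T = 23.72402/9.35391 = 2.53627…
r ≈ ln(R0)/T = ln(9.35391)/2.53627… = 0.88153… → 0.882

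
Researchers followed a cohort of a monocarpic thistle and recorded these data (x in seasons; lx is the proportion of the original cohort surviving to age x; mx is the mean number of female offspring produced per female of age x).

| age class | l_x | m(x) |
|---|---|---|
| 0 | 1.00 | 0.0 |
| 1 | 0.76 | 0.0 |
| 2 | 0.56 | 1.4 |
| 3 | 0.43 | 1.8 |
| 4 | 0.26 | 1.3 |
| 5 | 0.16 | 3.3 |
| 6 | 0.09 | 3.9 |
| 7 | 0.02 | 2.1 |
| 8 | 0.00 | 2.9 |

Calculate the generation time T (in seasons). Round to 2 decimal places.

3.65

lx·mx: 0, 0, 0.784, 0.774, 0.338, 0.528, 0.351, 0.042, 0 → R0 = 2.817
x·lx·mx: 0, 0, 1.568, 2.322, 1.352, 2.64, 2.106, 0.294, 0 → Σ = 10.282
T = 10.282 / 2.817 = 3.649982… → 3.65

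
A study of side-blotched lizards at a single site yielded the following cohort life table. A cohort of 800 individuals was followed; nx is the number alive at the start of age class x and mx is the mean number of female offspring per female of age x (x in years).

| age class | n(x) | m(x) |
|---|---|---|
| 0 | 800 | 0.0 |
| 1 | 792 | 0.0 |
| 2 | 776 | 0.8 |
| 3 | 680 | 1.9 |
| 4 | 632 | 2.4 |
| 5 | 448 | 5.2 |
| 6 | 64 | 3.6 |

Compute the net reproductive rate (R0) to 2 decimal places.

7.49

lx = nx/n0 = nx/800: 1, 0.99, 0.97, 0.85, 0.79, 0.56, 0.08
lx·mx by age: 0, 0, 0.776, 1.615, 1.896, 2.912, 0.288
R0 = Σ lx·mx = 7.487 → 7.49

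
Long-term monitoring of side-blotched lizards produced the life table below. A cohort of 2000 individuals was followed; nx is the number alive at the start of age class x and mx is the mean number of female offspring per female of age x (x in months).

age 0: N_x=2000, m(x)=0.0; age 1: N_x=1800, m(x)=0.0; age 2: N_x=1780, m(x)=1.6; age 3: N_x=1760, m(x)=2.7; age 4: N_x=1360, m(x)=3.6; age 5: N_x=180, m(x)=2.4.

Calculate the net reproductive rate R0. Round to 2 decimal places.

lx = nx/n0 = nx/2000: 1, 0.9, 0.89, 0.88, 0.68, 0.09
lx·mx by age: 0, 0, 1.424, 2.376, 2.448, 0.216
R0 = Σ lx·mx = 6.464 → 6.46

6.46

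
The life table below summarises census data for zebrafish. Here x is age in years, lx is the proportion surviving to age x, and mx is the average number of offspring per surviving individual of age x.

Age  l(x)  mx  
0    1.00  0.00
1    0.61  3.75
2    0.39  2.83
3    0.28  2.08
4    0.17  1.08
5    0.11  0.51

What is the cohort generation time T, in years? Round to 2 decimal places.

lx·mx: 0, 2.2875, 1.1037, 0.5824, 0.1836, 0.0561 → R0 = 4.2133
x·lx·mx: 0, 2.2875, 2.2074, 1.7472, 0.7344, 0.2805 → Σ = 7.257
T = 7.257 / 4.2133 = 1.722403… → 1.72

1.72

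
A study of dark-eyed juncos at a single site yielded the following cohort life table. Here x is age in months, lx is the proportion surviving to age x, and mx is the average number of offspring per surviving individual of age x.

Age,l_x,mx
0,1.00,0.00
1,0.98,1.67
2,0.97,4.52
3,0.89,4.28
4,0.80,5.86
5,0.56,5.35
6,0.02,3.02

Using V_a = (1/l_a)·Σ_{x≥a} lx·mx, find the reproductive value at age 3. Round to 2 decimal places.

lx·mx for x ≥ 3: 3.8092, 4.688, 2.996, 0.0604 → sum = 11.5536
V_3 = 11.5536 / l_3 = 11.5536 / 0.89 = 12.981573… → 12.98

12.98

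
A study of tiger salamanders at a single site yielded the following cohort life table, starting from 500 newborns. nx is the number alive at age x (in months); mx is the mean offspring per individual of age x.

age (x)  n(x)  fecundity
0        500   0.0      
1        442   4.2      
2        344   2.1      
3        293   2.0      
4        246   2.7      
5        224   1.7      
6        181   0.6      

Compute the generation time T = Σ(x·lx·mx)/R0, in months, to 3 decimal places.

lx = nx/n0 = nx/500: 1, 0.884, 0.688, 0.586, 0.492, 0.448, 0.362
lx·mx: 0, 3.7128, 1.4448, 1.172, 1.3284, 0.7616, 0.2172 → R0 = 8.6368
x·lx·mx: 0, 3.7128, 2.8896, 3.516, 5.3136, 3.808, 1.3032 → Σ = 20.5432
T = 20.5432 / 8.6368 = 2.378566… → 2.379

2.379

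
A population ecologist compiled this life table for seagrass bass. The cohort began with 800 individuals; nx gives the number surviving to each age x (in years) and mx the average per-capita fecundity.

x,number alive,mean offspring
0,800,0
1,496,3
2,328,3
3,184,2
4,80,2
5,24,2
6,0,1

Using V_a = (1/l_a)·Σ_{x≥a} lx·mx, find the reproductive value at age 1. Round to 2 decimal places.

6.15

lx = nx/n0 = nx/800: 1, 0.62, 0.41, 0.23, 0.1, 0.03, 0
lx·mx for x ≥ 1: 1.86, 1.23, 0.46, 0.2, 0.06, 0 → sum = 3.81
V_1 = 3.81 / l_1 = 3.81 / 0.62 = 6.145161… → 6.15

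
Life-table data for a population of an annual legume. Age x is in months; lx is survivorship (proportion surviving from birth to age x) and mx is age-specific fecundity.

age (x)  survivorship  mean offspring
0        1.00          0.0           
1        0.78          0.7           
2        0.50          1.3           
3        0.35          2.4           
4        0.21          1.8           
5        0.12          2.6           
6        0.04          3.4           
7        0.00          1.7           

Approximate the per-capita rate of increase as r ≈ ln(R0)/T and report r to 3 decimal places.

0.365

R0 = Σ lx·mx = 0 + 0.546 + 0.65 + 0.84 + 0.378 + 0.312 + 0.136 + 0 = 2.862
Σ x·lx·mx = 8.254; T = 8.254/2.862 = 2.884…
r ≈ ln(R0)/T = ln(2.862)/2.884… = 0.36461… → 0.365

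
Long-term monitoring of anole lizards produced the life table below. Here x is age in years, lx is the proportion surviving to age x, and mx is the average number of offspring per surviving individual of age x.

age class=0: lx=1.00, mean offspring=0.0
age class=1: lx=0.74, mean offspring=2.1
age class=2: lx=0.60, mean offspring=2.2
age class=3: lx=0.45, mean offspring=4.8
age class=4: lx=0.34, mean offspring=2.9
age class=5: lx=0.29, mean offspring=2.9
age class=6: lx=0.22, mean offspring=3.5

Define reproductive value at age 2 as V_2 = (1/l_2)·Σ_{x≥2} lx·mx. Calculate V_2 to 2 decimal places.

10.13

lx·mx for x ≥ 2: 1.32, 2.16, 0.986, 0.841, 0.77 → sum = 6.077
V_2 = 6.077 / l_2 = 6.077 / 0.6 = 10.128333… → 10.13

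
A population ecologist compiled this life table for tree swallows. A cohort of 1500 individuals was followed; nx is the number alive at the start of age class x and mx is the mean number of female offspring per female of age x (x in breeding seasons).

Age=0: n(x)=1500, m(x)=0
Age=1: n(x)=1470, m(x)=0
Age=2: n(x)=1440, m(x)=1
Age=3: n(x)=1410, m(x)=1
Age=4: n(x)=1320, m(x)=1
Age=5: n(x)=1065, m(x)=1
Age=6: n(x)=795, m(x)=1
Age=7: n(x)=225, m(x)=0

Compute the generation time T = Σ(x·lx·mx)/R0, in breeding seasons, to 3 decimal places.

3.729

lx = nx/n0 = nx/1500: 1, 0.98, 0.96, 0.94, 0.88, 0.71, 0.53, 0.15
lx·mx: 0, 0, 0.96, 0.94, 0.88, 0.71, 0.53, 0 → R0 = 4.02
x·lx·mx: 0, 0, 1.92, 2.82, 3.52, 3.55, 3.18, 0 → Σ = 14.99
T = 14.99 / 4.02 = 3.728856… → 3.729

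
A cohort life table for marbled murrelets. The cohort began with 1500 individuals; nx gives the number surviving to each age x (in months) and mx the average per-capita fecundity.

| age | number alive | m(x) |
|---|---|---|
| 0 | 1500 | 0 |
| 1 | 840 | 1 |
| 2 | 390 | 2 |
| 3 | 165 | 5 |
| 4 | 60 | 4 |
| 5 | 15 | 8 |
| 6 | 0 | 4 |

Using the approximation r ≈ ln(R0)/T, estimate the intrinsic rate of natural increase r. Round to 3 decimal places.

lx = nx/n0 = nx/1500: 1, 0.56, 0.26, 0.11, 0.04, 0.01, 0
R0 = Σ lx·mx = 0 + 0.56 + 0.52 + 0.55 + 0.16 + 0.08 + 0 = 1.87
Σ x·lx·mx = 4.29; T = 4.29/1.87 = 2.29412…
r ≈ ln(R0)/T = ln(1.87)/2.29412… = 0.27284… → 0.273

0.273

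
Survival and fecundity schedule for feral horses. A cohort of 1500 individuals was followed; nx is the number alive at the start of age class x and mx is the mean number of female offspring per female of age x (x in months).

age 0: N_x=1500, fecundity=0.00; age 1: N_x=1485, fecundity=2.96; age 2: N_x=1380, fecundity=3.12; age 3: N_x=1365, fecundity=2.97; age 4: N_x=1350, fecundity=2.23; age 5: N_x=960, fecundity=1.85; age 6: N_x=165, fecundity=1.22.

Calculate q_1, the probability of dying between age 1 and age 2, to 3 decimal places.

0.071

lx = nx/n0 = nx/1500: 1, 0.99, 0.92, 0.91, 0.9, 0.64, 0.11
q_1 = (l_1 − l_2) / l_1 = (0.99 − 0.92) / 0.99
     = 0.07 / 0.99 = 0.070707… → 0.071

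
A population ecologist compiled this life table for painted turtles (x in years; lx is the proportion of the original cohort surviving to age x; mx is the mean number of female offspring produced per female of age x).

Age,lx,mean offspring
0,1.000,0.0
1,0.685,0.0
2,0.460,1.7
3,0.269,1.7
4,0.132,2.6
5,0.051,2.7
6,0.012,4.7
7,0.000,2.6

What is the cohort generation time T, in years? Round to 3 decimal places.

lx·mx: 0, 0, 0.782, 0.4573, 0.3432, 0.1377, 0.0564, 0 → R0 = 1.7766
x·lx·mx: 0, 0, 1.564, 1.3719, 1.3728, 0.6885, 0.3384, 0 → Σ = 5.3356
T = 5.3356 / 1.7766 = 3.003265… → 3.003

3.003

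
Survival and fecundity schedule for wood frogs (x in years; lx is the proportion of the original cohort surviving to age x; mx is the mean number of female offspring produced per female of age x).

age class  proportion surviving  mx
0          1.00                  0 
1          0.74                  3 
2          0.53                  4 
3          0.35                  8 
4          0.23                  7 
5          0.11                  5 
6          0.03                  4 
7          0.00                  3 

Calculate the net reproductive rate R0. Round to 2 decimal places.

lx·mx by age: 0, 2.22, 2.12, 2.8, 1.61, 0.55, 0.12, 0
R0 = Σ lx·mx = 9.42 → 9.42

9.42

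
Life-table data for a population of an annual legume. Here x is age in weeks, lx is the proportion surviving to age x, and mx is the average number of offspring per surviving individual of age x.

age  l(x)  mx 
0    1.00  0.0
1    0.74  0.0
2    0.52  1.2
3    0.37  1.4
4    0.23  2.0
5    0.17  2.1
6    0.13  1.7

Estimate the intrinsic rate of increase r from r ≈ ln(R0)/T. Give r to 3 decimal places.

0.219

R0 = Σ lx·mx = 0 + 0 + 0.624 + 0.518 + 0.46 + 0.357 + 0.221 = 2.18
Σ x·lx·mx = 7.753; T = 7.753/2.18 = 3.55642…
r ≈ ln(R0)/T = ln(2.18)/3.55642… = 0.21913… → 0.219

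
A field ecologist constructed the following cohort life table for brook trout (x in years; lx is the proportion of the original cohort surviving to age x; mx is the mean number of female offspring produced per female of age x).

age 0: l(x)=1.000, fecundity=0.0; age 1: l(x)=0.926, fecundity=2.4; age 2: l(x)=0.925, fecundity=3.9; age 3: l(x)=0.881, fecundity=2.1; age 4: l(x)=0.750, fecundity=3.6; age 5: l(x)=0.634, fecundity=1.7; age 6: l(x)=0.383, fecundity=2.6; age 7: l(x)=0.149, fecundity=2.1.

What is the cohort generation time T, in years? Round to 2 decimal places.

3.08

lx·mx: 0, 2.2224, 3.6075, 1.8501, 2.7, 1.0778, 0.9958, 0.3129 → R0 = 12.7665
x·lx·mx: 0, 2.2224, 7.215, 5.5503, 10.8, 5.389, 5.9748, 2.1903 → Σ = 39.3418
T = 39.3418 / 12.7665 = 3.081643… → 3.08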